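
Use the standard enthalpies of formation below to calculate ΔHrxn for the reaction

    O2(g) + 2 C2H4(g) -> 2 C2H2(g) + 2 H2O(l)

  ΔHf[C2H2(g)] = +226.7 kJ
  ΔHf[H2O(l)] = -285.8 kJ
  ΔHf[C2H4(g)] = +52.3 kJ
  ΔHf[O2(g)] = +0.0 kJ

ΔH°rxn = Σ nΔHf°(products) − Σ nΔHf°(reactants).
Products: 2·(+226.7) + 2·(-285.8) = -118.2
Reactants: 1·(+0.0) + 2·(+52.3) = +104.6
ΔHrxn = (-118.2) − (+104.6) = -222.8 kJ

ΔHrxn = -222.8 kJ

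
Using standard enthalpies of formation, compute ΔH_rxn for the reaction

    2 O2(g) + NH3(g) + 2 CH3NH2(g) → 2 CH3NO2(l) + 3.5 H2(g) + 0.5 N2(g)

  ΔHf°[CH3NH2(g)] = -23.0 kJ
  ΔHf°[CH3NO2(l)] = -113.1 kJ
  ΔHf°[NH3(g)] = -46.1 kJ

Products: 2·(-113.1) + 7/2·(+0.0) + 1/2·(+0.0) = -226.2
Reactants: 2·(+0.0) + 1·(-46.1) + 2·(-23.0) = -92.1
ΔH_rxn = (-226.2) − (-92.1) = -134.1 kJ

ΔH_rxn = -134.1 kJ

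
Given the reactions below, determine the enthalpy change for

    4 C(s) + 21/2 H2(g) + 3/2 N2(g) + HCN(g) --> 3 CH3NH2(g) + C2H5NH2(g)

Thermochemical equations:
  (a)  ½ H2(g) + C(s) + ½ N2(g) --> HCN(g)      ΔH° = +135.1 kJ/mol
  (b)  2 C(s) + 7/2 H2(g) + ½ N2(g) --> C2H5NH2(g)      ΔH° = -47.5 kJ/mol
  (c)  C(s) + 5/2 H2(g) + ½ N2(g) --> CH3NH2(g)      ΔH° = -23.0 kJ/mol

ΔH° = -251.6 kJ/mol

(a) reversed: -135.1 kJ/mol
(b) as written: -47.5 kJ/mol
(c) × 3: (3)·(-23.0) = -69.0 kJ/mol
By Hess's law, ΔH° = (-1)·(+135.1) + (1)·(-47.5) + (3)·(-23.0) = -251.6 kJ/mol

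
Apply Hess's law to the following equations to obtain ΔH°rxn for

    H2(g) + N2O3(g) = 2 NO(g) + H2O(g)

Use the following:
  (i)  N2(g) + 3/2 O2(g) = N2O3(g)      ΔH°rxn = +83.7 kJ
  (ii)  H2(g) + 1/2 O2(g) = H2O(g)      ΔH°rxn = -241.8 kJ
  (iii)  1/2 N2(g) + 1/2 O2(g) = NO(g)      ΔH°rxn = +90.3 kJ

(i) reversed: -83.7 kJ
(ii) as written: -241.8 kJ
(iii) × 2: (2)·(+90.3) = +180.6 kJ
Summing the manipulated equations, ΔH°rxn = (-1)·(+83.7) + (1)·(-241.8) + (2)·(+90.3) = -144.9 kJ

ΔH°rxn = -144.9 kJ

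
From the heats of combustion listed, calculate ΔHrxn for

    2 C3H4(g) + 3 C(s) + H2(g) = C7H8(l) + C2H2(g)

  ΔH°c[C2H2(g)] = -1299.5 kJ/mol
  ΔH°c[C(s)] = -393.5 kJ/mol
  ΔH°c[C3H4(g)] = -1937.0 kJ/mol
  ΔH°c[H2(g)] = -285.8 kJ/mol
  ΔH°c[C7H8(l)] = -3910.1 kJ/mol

With combustion enthalpies, reactants minus products:
= [2·(-1937.0) + 3·(-393.5) + 1·(-285.8)] − [1·(-3910.1) + 1·(-1299.5)]
= -130.7 kJ/mol

ΔHrxn = -130.7 kJ/mol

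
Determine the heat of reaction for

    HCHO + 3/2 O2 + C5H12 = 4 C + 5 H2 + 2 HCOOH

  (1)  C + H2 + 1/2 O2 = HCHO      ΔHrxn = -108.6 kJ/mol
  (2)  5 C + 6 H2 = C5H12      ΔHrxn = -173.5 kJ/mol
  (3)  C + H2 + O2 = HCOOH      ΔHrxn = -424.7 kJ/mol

ΔHrxn = -567.3 kJ/mol

(1) reversed: +108.6 kJ/mol
(2) reversed: +173.5 kJ/mol
(3) × 2: (2)·(-424.7) = -849.4 kJ/mol
By Hess's law, ΔHrxn = (-1)·(-108.6) + (-1)·(-173.5) + (2)·(-424.7) = -567.3 kJ/mol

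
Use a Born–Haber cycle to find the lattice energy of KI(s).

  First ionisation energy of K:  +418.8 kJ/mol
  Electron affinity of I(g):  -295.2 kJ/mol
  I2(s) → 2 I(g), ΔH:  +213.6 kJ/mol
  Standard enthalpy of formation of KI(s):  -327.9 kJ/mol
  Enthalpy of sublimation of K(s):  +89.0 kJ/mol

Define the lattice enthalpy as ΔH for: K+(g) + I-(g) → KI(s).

U = -647.3 kJ/mol

ΔHf° = 1·ΔHsub + 1·(ΣIE) + 1/2·D(I2) + 1·EA + U
-327.9 = 1·(+89.0) + 1·(+418.8) + 1/2·(+213.6) + 1·(-295.2) + U
U = -327.9 − (+319.4) = -647.3 kJ/mol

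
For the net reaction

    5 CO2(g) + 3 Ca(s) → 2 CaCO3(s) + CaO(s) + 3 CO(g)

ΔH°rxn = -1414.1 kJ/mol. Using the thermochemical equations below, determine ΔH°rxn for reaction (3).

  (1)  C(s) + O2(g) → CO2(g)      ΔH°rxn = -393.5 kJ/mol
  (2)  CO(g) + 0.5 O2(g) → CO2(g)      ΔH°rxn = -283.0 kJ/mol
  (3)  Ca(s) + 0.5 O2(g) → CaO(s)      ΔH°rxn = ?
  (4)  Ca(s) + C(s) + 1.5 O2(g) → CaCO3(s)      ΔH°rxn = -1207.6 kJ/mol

(1) reversed and × 2: (-2)·(-393.5) = +787.0 kJ/mol
(2) reversed and × 3: (-3)·(-283.0) = +849.0 kJ/mol
(3) as written: contributes x
(4) × 2: (2)·(-1207.6) = -2415.2 kJ/mol
-1414.1 = (+787.0) + (+849.0) + (-2415.2) + x
x = (-1414.1 − (-779.2)) / (1) = -634.9 kJ/mol

ΔH°rxn = -634.9 kJ/mol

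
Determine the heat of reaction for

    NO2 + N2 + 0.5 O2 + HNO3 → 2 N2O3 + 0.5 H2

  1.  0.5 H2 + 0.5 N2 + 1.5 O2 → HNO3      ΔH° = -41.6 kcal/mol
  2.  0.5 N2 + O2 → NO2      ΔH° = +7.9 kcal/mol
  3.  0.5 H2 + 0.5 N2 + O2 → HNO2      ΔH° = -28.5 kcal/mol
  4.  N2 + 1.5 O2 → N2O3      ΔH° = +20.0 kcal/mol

eq. 1 reversed: +41.6 kcal/mol
eq. 2 reversed: -7.9 kcal/mol
eq. 3: not needed.
eq. 4 × 2: (2)·(+20.0) = +40.0 kcal/mol
ΔH° = (+41.6) + (-7.9) + (+40.0) = 73.7 kcal/mol

ΔH° = 73.7 kcal/mol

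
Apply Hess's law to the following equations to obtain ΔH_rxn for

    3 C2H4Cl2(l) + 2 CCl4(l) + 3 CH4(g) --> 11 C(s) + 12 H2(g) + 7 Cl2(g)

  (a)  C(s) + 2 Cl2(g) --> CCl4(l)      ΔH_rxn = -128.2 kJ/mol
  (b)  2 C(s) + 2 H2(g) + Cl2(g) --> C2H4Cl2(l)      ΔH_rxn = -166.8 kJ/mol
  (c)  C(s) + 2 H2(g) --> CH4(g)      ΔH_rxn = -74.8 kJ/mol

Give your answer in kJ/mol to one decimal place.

ΔH_rxn = 981.2 kJ/mol

(a) reversed and × 2 (reverse to put CCl4(l) on the reactant side; scale by 2 for the 2 CCl4(l)): (-2)·(-128.2) = +256.4 kJ/mol
(b) reversed and × 3 (C2H4Cl2(l) must end up as a reactant; scale by 3 for the 3 C2H4Cl2(l)): (-3)·(-166.8) = +500.4 kJ/mol
(c) reversed and × 3 (CH4(g) must end up as a reactant; ×3 to match 3 CH4(g) in the target): (-3)·(-74.8) = +224.4 kJ/mol
Since enthalpy is a state function, ΔH_rxn = (+256.4) + (+500.4) + (+224.4) = 981.2 kJ/mol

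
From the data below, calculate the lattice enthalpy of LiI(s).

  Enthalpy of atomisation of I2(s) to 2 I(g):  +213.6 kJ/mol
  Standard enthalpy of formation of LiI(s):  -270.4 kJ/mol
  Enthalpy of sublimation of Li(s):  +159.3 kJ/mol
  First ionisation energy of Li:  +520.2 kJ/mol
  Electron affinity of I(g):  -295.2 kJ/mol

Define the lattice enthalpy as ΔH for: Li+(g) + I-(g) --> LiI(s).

ΔHf° = 1·ΔHsub + 1·(ΣIE) + 1/2·D(I2) + 1·EA + U
-270.4 = 1·(+159.3) + 1·(+520.2) + 1/2·(+213.6) + 1·(-295.2) + U
U = -270.4 − (+491.1) = -761.5 kJ/mol

U = -761.5 kJ/mol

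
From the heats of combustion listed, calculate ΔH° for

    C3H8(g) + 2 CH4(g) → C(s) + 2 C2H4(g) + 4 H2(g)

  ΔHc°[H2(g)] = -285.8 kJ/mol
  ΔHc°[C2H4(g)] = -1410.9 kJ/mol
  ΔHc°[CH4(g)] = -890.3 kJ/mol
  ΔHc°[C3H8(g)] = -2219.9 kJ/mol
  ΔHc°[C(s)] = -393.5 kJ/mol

Using ΔH = Σ nΔHc°(reactants) − Σ nΔHc°(products):
= [1·(-2219.9) + 2·(-890.3)] − [1·(-393.5) + 2·(-1410.9) + 4·(-285.8)]
= 358.0 kJ/mol

ΔH° = 358.0 kJ/mol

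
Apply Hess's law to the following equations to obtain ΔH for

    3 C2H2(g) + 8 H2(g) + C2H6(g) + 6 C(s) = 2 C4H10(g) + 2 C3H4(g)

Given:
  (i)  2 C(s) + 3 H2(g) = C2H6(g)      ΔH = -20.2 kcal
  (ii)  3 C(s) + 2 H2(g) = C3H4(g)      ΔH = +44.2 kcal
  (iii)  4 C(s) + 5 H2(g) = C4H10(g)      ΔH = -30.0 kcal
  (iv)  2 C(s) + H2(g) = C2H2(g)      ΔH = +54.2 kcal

(i) reversed: +20.2 kcal
(ii) × 2: (2)·(+44.2) = +88.4 kcal
(iii) × 2: (2)·(-30.0) = -60.0 kcal
(iv) reversed and × 3: (-3)·(+54.2) = -162.6 kcal
Since enthalpy is a state function, ΔH = (-1)·(-20.2) + (2)·(+44.2) + (2)·(-30.0) + (-3)·(+54.2) = -114.0 kcal

ΔH = -114.0 kcal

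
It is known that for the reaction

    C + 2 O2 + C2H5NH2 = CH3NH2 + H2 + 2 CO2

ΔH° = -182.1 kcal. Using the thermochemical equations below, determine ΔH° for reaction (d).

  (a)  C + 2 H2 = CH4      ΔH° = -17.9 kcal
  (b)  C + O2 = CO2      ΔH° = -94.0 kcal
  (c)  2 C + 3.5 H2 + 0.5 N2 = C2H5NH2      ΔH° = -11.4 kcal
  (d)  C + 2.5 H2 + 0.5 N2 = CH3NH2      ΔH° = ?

ΔH° = -5.5 kcal

(a): not needed.
(b) × 2: (2)·(-94.0) = -188.0 kcal
(c) reversed: +11.4 kcal
(d) as written: contributes x
-182.1 = (-188.0) + (+11.4) + x
x = (-182.1 − (-176.6)) / (1) = -5.5 kcal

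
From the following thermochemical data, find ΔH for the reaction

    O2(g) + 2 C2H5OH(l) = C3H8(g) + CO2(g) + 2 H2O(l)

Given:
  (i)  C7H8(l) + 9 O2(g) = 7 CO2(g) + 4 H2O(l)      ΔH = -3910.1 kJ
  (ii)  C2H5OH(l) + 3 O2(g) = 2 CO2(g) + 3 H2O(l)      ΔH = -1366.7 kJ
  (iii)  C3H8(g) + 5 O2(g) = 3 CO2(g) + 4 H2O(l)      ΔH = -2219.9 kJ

(i): not needed.
(ii) × 2: (2)·(-1366.7) = -2733.4 kJ
(iii) reversed: +2219.9 kJ
By Hess's law, ΔH = (-2733.4) + (+2219.9) = -513.5 kJ

ΔH = -513.5 kJ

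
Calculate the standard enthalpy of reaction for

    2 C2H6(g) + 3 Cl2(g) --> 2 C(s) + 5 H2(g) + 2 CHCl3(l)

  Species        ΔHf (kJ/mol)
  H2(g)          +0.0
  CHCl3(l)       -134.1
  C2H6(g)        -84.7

ΔH°rxn = -98.8 kJ/mol

ΔH°rxn = Σ nΔHf°(products) − Σ nΔHf°(reactants).
Products: 2·(+0.0) + 5·(+0.0) + 2·(-134.1) = -268.2
Reactants: 2·(-84.7) + 3·(+0.0) = -169.4
ΔH°rxn = (-268.2) − (-169.4) = -98.8 kJ/mol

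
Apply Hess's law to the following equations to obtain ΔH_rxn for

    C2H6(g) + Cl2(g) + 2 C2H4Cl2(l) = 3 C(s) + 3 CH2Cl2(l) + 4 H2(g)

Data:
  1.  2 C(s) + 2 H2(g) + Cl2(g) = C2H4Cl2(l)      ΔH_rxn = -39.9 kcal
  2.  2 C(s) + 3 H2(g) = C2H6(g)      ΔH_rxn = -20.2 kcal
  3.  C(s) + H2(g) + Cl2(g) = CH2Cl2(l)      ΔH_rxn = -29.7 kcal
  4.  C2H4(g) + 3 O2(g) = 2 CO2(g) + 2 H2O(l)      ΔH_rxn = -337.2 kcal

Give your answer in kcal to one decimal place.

eq. 1 reversed and × 2 (C2H4Cl2(l) must end up as a reactant; ×2 to match 2 C2H4Cl2(l) in the target): (-2)·(-39.9) = +79.8 kcal
eq. 2 reversed (C2H6(g) must end up as a reactant): +20.2 kcal
eq. 3 × 3 (scale by 3 for the 3 CH2Cl2(l)): (3)·(-29.7) = -89.1 kcal
eq. 4: not needed (O2(g) appears nowhere else).
Since enthalpy is a state function, ΔH_rxn = (+79.8) + (+20.2) + (-89.1) = 10.9 kcal

ΔH_rxn = 10.9 kcal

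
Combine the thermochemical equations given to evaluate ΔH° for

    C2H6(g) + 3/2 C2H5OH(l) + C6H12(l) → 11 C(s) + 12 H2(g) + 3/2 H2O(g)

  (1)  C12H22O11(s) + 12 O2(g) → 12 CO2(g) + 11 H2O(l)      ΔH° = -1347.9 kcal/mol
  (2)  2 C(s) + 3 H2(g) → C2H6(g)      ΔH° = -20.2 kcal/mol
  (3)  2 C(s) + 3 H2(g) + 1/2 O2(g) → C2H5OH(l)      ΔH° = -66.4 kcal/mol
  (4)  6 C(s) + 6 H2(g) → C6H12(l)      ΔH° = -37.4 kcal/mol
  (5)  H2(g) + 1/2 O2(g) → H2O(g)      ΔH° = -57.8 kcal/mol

(1): not needed (H2O(l) appears nowhere else).
(2) reversed (reverse to put C2H6(g) on the reactant side): +20.2 kcal/mol
(3) reversed and × 3/2 (reverse to put C2H5OH(l) on the reactant side; ×3/2 to match 3/2 C2H5OH(l) in the target): (-3/2)·(-66.4) = +99.6 kcal/mol
(4) reversed (C6H12(l) must end up as a reactant): +37.4 kcal/mol
(5) × 3/2 (×3/2 to match 3/2 H2O(g) in the target): (3/2)·(-57.8) = -86.7 kcal/mol
Since enthalpy is a state function, ΔH° = (-1)·(-20.2) + (-3/2)·(-66.4) + (-1)·(-37.4) + (3/2)·(-57.8) = 70.5 kcal/mol

ΔH° = 70.5 kcal/mol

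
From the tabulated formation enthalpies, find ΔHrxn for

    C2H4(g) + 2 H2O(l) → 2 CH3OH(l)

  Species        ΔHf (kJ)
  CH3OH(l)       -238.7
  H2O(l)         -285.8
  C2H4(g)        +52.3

Products: 2·(-238.7) = -477.4
Reactants: 1·(+52.3) + 2·(-285.8) = -519.3
ΔHrxn = (-477.4) − (-519.3) = 41.9 kJ

ΔHrxn = 41.9 kJ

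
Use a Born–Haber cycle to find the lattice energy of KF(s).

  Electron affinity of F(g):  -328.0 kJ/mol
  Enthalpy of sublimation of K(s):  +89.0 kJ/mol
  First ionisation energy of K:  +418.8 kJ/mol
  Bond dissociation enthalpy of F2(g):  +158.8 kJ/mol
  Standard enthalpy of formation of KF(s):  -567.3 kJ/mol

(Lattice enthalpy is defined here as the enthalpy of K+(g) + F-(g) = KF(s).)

ΔHf° = 1·ΔHsub + 1·(ΣIE) + 1/2·D(F2) + 1·EA + U
-567.3 = 1·(+89.0) + 1·(+418.8) + 1/2·(+158.8) + 1·(-328.0) + U
U = -567.3 − (+259.2) = -826.5 kJ/mol

U = -826.5 kJ/mol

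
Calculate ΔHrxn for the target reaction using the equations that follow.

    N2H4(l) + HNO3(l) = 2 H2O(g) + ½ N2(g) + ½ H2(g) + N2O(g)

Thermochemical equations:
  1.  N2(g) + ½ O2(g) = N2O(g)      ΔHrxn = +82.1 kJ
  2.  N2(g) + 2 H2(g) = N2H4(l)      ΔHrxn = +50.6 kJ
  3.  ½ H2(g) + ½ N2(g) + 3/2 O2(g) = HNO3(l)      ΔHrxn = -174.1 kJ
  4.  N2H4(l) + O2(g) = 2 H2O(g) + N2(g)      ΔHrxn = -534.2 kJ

ΔHrxn = -278.0 kJ

eq. 1 as written: +82.1 kJ
eq. 2: not needed.
eq. 3 reversed: +174.1 kJ
eq. 4 as written: -534.2 kJ
ΔHrxn = (+82.1) + (+174.1) + (-534.2) = -278.0 kJ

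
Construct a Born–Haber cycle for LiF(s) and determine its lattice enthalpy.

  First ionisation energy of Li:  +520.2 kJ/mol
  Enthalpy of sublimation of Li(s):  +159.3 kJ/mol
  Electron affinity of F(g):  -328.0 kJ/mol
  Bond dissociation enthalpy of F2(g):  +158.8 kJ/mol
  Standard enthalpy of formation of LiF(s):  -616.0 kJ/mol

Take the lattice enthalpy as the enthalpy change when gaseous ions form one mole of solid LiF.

U = -1046.9 kJ/mol

ΔHf° = 1·ΔHsub + 1·(ΣIE) + 1/2·D(F2) + 1·EA + U
-616.0 = 1·(+159.3) + 1·(+520.2) + 1/2·(+158.8) + 1·(-328.0) + U
U = -616.0 − (+430.9) = -1046.9 kJ/mol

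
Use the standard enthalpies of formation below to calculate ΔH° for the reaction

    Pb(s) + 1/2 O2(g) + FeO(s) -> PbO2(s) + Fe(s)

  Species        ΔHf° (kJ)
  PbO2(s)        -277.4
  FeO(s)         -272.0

Products: 1·(-277.4) + 1·(+0.0) = -277.4
Reactants: 1·(+0.0) + 1/2·(+0.0) + 1·(-272.0) = -272.0
ΔH° = (-277.4) − (-272.0) = -5.4 kJ

ΔH° = -5.4 kJ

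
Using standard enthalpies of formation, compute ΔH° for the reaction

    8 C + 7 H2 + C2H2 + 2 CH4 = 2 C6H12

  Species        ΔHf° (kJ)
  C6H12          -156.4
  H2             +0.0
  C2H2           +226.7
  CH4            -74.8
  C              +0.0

ΔH° = -389.9 kJ

ΔH°rxn = Σ nΔHf°(products) − Σ nΔHf°(reactants).
Products: 2·(-156.4) = -312.8
Reactants: 8·(+0.0) + 7·(+0.0) + 1·(+226.7) + 2·(-74.8) = +77.1
ΔH° = (-312.8) − (+77.1) = -389.9 kJ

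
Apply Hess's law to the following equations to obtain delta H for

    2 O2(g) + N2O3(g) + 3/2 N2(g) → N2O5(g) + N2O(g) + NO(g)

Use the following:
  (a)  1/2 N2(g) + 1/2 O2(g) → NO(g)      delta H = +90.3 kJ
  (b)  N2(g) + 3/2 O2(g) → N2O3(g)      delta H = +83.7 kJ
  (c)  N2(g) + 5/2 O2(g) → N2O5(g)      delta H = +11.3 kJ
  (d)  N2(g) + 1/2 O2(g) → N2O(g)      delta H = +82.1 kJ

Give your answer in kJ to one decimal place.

(a) as written: +90.3 kJ
(b) reversed: -83.7 kJ
(c) as written: +11.3 kJ
(d) as written: +82.1 kJ
Summing the manipulated equations, delta H = (1)·(+90.3) + (-1)·(+83.7) + (1)·(+11.3) + (1)·(+82.1) = 100.0 kJ

delta H = 100.0 kJ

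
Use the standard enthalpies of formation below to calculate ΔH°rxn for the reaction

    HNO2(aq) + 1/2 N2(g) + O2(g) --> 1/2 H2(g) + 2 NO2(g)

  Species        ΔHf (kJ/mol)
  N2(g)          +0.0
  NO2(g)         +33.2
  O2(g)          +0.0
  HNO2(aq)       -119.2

Products: 1/2·(+0.0) + 2·(+33.2) = +66.4
Reactants: 1·(-119.2) + 1/2·(+0.0) + 1·(+0.0) = -119.2
ΔH°rxn = (+66.4) − (-119.2) = 185.6 kJ/mol

ΔH°rxn = 185.6 kJ/mol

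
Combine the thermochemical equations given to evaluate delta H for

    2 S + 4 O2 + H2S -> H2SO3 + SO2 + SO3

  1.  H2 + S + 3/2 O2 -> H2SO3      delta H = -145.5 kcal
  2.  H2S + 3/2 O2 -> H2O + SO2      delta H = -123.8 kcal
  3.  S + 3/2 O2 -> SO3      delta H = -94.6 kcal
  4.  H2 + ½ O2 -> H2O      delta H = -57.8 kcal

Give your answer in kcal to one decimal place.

delta H = -306.1 kcal

eq. 1 as written: -145.5 kcal
eq. 2 as written: -123.8 kcal
eq. 3 as written: -94.6 kcal
eq. 4 reversed: +57.8 kcal
By Hess's law, delta H = (1)·(-145.5) + (1)·(-123.8) + (1)·(-94.6) + (-1)·(-57.8) = -306.1 kcal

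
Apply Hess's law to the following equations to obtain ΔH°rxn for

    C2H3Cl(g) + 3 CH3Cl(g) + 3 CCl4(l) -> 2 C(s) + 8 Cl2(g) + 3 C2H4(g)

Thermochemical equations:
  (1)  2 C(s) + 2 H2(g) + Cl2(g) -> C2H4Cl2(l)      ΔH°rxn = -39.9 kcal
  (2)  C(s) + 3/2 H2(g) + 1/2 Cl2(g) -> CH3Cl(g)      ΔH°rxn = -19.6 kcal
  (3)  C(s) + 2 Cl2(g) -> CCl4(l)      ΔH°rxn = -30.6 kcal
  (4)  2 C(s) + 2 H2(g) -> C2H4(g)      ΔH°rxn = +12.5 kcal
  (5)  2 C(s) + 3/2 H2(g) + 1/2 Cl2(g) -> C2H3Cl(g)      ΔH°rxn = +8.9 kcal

(1): not needed.
(2) reversed and × 3: (-3)·(-19.6) = +58.8 kcal
(3) reversed and × 3: (-3)·(-30.6) = +91.8 kcal
(4) × 3: (3)·(+12.5) = +37.5 kcal
(5) reversed: -8.9 kcal
Combining the equations, ΔH°rxn = (-3)·(-19.6) + (-3)·(-30.6) + (3)·(+12.5) + (-1)·(+8.9) = 179.2 kcal

ΔH°rxn = 179.2 kcal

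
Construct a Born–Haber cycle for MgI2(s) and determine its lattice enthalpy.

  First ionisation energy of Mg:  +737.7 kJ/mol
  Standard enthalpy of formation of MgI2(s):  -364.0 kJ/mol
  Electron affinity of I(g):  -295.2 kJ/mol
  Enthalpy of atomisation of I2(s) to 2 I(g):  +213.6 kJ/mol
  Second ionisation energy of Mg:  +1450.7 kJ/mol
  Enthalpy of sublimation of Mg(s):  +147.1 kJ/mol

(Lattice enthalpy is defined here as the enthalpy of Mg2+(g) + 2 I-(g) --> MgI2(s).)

ΔHf° = 1·ΔHsub + 1·(ΣIE) + 1·D(I2) + 2·EA + U
-364.0 = 1·(+147.1) + 1·(+2188.4) + 1·(+213.6) + 2·(-295.2) + U
U = -364.0 − (+1958.7) = -2322.7 kJ/mol

U = -2322.7 kJ/mol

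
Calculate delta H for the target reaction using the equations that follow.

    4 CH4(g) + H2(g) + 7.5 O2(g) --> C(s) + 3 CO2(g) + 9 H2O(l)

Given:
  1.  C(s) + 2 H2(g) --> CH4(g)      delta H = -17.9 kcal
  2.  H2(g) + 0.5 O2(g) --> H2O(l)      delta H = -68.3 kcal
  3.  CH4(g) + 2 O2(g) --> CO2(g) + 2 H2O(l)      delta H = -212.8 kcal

eq. 1 reversed (C(s) must end up as a product): +17.9 kcal
eq. 2 × 3: (3)·(-68.3) = -204.9 kcal
eq. 3 × 3 (scale by 3 for the 3 CO2(g)): (3)·(-212.8) = -638.4 kcal
Since enthalpy is a state function, delta H = (-1)·(-17.9) + (3)·(-68.3) + (3)·(-212.8) = -825.4 kcal

delta H = -825.4 kcal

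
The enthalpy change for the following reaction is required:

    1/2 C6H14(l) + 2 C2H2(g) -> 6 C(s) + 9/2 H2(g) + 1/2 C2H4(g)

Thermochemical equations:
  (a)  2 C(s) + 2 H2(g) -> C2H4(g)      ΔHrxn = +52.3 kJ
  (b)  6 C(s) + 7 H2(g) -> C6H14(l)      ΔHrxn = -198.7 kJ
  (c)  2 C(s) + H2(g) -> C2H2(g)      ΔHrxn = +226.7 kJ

ΔHrxn = -327.9 kJ

(a) × 1/2 (scale by 1/2 for the 1/2 C2H4(g)): (1/2)·(+52.3) = +26.15 kJ
(b) reversed and × 1/2 (C6H14(l) must end up as a reactant; ×1/2 to match 1/2 C6H14(l) in the target): (-1/2)·(-198.7) = +99.35 kJ
(c) reversed and × 2 (reverse to put C2H2(g) on the reactant side; scale by 2 for the 2 C2H2(g)): (-2)·(+226.7) = -453.4 kJ
Since enthalpy is a state function, ΔHrxn = (+26.15) + (+99.35) + (-453.4) = -327.9 kJ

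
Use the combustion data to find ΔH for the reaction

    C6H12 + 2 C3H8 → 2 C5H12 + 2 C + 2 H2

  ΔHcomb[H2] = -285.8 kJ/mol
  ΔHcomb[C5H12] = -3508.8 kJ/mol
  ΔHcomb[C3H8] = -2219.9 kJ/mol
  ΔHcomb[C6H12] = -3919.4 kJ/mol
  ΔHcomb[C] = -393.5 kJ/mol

ΔH = 17.0 kJ/mol

With combustion enthalpies, reactants minus products:
= [1·(-3919.4) + 2·(-2219.9)] − [2·(-3508.8) + 2·(-393.5) + 2·(-285.8)]
= 17.0 kJ/mol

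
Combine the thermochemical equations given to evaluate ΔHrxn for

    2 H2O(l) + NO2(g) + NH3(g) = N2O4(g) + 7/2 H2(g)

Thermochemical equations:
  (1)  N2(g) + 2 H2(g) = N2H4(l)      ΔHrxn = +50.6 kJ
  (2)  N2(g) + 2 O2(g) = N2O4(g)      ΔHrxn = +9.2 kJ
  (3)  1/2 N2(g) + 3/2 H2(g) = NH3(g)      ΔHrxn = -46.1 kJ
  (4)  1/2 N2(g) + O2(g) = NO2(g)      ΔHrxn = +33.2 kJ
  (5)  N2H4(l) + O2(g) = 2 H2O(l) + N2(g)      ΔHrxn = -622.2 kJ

ΔHrxn = 593.7 kJ

(1) reversed: -50.6 kJ
(2) as written (N2O4(g) already on the product side): +9.2 kJ
(3) reversed (reverse to put NH3(g) on the reactant side): +46.1 kJ
(4) reversed (reverse to put NO2(g) on the reactant side): -33.2 kJ
(5) reversed (reverse to put H2O(l) on the reactant side): +622.2 kJ
ΔHrxn = (-1)·(+50.6) + (1)·(+9.2) + (-1)·(-46.1) + (-1)·(+33.2) + (-1)·(-622.2) = 593.7 kJ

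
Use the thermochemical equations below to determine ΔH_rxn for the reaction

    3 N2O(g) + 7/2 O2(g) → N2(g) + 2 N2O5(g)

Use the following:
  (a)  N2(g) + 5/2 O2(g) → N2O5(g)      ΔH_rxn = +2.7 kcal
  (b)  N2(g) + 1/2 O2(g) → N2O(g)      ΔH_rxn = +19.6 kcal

ΔH_rxn = -53.4 kcal

(a) × 2 (scale by 2 for the 2 N2O5(g)): (2)·(+2.7) = +5.4 kcal
(b) reversed and × 3 (reverse to put N2O(g) on the reactant side; ×3 to match 3 N2O(g) in the target): (-3)·(+19.6) = -58.8 kcal
Combining the equations, ΔH_rxn = (2)·(+2.7) + (-3)·(+19.6) = -53.4 kcal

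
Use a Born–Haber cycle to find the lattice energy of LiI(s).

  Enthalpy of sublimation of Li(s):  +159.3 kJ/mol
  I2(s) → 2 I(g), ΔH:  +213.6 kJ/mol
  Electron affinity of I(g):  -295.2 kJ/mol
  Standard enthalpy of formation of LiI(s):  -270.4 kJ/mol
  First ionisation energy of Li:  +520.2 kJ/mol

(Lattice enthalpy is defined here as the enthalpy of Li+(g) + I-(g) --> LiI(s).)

ΔHf° = 1·ΔHsub + 1·(ΣIE) + 1/2·D(I2) + 1·EA + U
-270.4 = 1·(+159.3) + 1·(+520.2) + 1/2·(+213.6) + 1·(-295.2) + U
U = -270.4 − (+491.1) = -761.5 kJ/mol

U = -761.5 kJ/mol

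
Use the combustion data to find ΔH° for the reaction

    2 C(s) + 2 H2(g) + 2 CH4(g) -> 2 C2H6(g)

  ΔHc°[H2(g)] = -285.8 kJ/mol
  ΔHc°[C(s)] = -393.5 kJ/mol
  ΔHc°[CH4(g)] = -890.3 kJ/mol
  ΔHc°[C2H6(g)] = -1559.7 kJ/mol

ΔH° = -19.8 kJ/mol

With combustion enthalpies, reactants minus products:
= [2·(-393.5) + 2·(-285.8) + 2·(-890.3)] − [2·(-1559.7)]
= -19.8 kJ/mol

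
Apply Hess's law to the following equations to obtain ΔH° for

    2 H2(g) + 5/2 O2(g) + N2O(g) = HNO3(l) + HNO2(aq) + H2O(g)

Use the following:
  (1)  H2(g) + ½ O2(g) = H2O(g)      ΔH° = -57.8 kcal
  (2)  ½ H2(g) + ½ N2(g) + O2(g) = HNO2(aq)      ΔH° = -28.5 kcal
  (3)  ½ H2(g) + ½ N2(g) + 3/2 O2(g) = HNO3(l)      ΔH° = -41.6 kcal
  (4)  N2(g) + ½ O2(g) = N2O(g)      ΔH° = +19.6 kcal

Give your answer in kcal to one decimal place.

(1) as written: -57.8 kcal
(2) as written: -28.5 kcal
(3) as written: -41.6 kcal
(4) reversed: -19.6 kcal
By Hess's law, ΔH° = (1)·(-57.8) + (1)·(-28.5) + (1)·(-41.6) + (-1)·(+19.6) = -147.5 kcal

ΔH° = -147.5 kcal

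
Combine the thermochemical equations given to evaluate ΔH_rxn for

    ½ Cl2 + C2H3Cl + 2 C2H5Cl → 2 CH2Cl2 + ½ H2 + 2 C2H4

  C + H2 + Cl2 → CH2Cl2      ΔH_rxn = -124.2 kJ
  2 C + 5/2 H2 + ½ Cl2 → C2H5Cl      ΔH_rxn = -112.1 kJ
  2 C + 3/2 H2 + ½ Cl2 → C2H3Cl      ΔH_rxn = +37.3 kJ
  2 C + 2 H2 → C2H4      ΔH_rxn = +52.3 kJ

equation 1 × 2 (×2 to match 2 CH2Cl2 in the target): (2)·(-124.2) = -248.4 kJ
equation 2 reversed and × 2 (reverse to put C2H5Cl on the reactant side; ×2 to match 2 C2H5Cl in the target): (-2)·(-112.1) = +224.2 kJ
equation 3 reversed (C2H3Cl must end up as a reactant): -37.3 kJ
equation 4 × 2 (×2 to match 2 C2H4 in the target): (2)·(+52.3) = +104.6 kJ
Summing the manipulated equations, ΔH_rxn = (2)·(-124.2) + (-2)·(-112.1) + (-1)·(+37.3) + (2)·(+52.3) = 43.1 kJ

ΔH_rxn = 43.1 kJ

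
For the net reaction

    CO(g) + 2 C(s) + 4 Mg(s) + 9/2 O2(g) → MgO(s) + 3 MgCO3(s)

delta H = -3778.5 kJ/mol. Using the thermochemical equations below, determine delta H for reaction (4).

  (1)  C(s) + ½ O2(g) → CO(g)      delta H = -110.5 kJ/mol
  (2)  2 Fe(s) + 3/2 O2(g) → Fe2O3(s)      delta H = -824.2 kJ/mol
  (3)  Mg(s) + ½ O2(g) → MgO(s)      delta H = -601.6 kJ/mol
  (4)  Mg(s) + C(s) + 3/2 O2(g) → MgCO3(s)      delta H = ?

delta H = -1095.8 kJ/mol

(1) reversed: +110.5 kJ/mol
(2): not needed.
(3) as written: -601.6 kJ/mol
(4) × 3: contributes 3·x
-3778.5 = (+110.5) + (-601.6) + 3·x
x = (-3778.5 − (-491.1)) / (3) = -1095.8 kJ/mol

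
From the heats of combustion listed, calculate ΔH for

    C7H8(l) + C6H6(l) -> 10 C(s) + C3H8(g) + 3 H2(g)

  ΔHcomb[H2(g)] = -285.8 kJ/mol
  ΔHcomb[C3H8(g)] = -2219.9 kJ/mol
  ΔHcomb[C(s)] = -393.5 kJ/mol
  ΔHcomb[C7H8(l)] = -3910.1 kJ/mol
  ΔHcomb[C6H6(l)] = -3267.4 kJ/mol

With combustion enthalpies, reactants minus products:
= [1·(-3910.1) + 1·(-3267.4)] − [10·(-393.5) + 1·(-2219.9) + 3·(-285.8)]
= -165.2 kJ/mol

ΔH = -165.2 kJ/mol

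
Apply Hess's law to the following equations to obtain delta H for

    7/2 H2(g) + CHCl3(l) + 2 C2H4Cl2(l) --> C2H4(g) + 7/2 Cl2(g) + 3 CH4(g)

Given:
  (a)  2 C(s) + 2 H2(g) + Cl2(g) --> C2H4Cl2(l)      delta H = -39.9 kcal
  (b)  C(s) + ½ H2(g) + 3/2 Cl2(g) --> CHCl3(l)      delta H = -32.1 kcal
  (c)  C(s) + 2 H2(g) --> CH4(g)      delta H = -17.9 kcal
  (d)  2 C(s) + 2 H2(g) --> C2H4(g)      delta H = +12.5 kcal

delta H = 70.7 kcal

(a) reversed and × 2: (-2)·(-39.9) = +79.8 kcal
(b) reversed: +32.1 kcal
(c) × 3: (3)·(-17.9) = -53.7 kcal
(d) as written: +12.5 kcal
Since enthalpy is a state function, delta H = (+79.8) + (+32.1) + (-53.7) + (+12.5) = 70.7 kcal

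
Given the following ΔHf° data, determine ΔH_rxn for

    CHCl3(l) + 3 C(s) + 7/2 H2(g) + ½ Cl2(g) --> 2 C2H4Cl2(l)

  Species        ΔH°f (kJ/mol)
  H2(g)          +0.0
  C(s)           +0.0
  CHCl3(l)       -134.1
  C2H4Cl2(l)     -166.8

ΔH°rxn = Σ nΔHf°(products) − Σ nΔHf°(reactants).
Products: 2·(-166.8) = -333.6
Reactants: 1·(-134.1) + 3·(+0.0) + 7/2·(+0.0) + 1/2·(+0.0) = -134.1
ΔH_rxn = (-333.6) − (-134.1) = -199.5 kJ/mol

ΔH_rxn = -199.5 kJ/mol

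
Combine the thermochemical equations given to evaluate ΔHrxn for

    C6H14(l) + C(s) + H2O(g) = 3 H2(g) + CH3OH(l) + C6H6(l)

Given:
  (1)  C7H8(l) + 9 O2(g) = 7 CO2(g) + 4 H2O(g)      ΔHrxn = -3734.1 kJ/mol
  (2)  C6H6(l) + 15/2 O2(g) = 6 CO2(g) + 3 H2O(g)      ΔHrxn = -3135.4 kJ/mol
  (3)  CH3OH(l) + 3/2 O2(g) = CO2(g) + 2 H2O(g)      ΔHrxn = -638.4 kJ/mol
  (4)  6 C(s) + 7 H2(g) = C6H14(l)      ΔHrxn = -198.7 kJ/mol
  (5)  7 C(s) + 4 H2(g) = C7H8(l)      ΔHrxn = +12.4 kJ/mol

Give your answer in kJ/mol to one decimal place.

ΔHrxn = 250.8 kJ/mol

(1) as written: -3734.1 kJ/mol
(2) reversed: +3135.4 kJ/mol
(3) reversed: +638.4 kJ/mol
(4) reversed: +198.7 kJ/mol
(5) as written: +12.4 kJ/mol
Summing the manipulated equations, ΔHrxn = (-3734.1) + (+3135.4) + (+638.4) + (+198.7) + (+12.4) = 250.8 kJ/mol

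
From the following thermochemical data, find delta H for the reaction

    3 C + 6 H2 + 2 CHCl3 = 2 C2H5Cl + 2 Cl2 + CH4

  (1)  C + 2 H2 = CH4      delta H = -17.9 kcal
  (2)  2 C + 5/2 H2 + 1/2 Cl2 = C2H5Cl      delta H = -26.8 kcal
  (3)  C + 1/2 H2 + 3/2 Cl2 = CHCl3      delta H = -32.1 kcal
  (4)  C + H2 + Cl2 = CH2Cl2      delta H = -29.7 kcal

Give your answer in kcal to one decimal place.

delta H = -7.3 kcal

(1) as written: -17.9 kcal
(2) × 2: (2)·(-26.8) = -53.6 kcal
(3) reversed and × 2: (-2)·(-32.1) = +64.2 kcal
(4): not needed.
By Hess's law, delta H = (-17.9) + (-53.6) + (+64.2) = -7.3 kcal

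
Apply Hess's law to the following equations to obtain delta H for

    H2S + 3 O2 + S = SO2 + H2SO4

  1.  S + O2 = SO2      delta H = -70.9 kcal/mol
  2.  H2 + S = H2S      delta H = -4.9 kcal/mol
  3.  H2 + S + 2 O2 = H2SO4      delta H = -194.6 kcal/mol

delta H = -260.6 kcal/mol

eq. 1 as written: -70.9 kcal/mol
eq. 2 reversed: +4.9 kcal/mol
eq. 3 as written: -194.6 kcal/mol
delta H = (1)·(-70.9) + (-1)·(-4.9) + (1)·(-194.6) = -260.6 kcal/mol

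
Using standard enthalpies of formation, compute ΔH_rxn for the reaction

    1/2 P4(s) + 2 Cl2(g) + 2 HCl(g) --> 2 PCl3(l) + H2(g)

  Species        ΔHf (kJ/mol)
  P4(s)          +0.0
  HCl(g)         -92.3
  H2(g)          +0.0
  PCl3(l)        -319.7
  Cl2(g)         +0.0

ΔH_rxn = -454.8 kJ/mol

Products: 2·(-319.7) + 1·(+0.0) = -639.4
Reactants: 1/2·(+0.0) + 2·(+0.0) + 2·(-92.3) = -184.6
ΔH_rxn = (-639.4) − (-184.6) = -454.8 kJ/mol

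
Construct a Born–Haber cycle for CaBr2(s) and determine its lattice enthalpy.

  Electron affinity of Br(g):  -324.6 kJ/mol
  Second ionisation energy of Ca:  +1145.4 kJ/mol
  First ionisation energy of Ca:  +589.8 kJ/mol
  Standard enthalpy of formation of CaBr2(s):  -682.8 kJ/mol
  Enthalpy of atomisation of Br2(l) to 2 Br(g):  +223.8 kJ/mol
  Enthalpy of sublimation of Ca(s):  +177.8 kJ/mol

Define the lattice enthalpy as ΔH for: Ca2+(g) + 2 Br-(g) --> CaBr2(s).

U = -2170.4 kJ/mol

ΔHf° = 1·ΔHsub + 1·(ΣIE) + 1·D(Br2) + 2·EA + U
-682.8 = 1·(+177.8) + 1·(+1735.2) + 1·(+223.8) + 2·(-324.6) + U
U = -682.8 − (+1487.6) = -2170.4 kJ/mol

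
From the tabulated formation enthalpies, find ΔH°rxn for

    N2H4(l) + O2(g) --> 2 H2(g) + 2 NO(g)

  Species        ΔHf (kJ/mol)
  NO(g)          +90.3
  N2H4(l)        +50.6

ΔH°rxn = Σ nΔHf°(products) − Σ nΔHf°(reactants).
Products: 2·(+0.0) + 2·(+90.3) = +180.6
Reactants: 1·(+50.6) + 1·(+0.0) = +50.6
ΔH°rxn = (+180.6) − (+50.6) = 130.0 kJ/mol

ΔH°rxn = 130.0 kJ/mol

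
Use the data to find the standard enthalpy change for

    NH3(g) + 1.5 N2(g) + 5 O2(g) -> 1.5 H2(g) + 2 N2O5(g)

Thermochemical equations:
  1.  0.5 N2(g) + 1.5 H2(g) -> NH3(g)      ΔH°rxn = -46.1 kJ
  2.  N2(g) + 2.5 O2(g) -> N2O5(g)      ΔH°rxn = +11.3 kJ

ΔH°rxn = 68.7 kJ

eq. 1 reversed (reverse to put NH3(g) on the reactant side): +46.1 kJ
eq. 2 × 2 (scale by 2 for the 2 N2O5(g)): (2)·(+11.3) = +22.6 kJ
Combining the equations, ΔH°rxn = (-1)·(-46.1) + (2)·(+11.3) = 68.7 kJ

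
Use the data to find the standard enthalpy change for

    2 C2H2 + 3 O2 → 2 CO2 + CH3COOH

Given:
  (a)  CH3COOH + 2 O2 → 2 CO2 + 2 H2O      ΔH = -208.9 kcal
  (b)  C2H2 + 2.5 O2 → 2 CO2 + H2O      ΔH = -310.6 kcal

(a) reversed (reverse to put CH3COOH on the product side): +208.9 kcal
(b) × 2 (×2 to match 2 C2H2 in the target): (2)·(-310.6) = -621.2 kcal
Summing the manipulated equations, ΔH = (+208.9) + (-621.2) = -412.3 kcal

ΔH = -412.3 kcal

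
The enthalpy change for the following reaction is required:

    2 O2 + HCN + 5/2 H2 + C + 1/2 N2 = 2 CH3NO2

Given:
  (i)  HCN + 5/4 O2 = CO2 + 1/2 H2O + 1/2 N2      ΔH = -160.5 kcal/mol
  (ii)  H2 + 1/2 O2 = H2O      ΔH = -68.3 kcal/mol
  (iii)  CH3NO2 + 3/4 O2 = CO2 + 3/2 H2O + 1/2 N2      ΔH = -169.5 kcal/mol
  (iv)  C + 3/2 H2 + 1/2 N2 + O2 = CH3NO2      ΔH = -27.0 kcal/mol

(i) as written (HCN already on the reactant side): -160.5 kcal/mol
(ii) as written: -68.3 kcal/mol
(iii) reversed: +169.5 kcal/mol
(iv) as written (C already on the reactant side): -27.0 kcal/mol
By Hess's law, ΔH = (-160.5) + (-68.3) + (+169.5) + (-27.0) = -86.3 kcal/mol

ΔH = -86.3 kcal/mol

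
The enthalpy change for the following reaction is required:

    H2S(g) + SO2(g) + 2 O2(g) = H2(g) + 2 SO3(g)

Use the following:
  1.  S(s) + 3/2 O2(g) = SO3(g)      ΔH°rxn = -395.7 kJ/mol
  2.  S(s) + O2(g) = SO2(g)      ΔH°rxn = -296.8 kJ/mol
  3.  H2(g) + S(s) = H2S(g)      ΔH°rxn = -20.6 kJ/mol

ΔH°rxn = -474.0 kJ/mol

eq. 1 × 2: (2)·(-395.7) = -791.4 kJ/mol
eq. 2 reversed: +296.8 kJ/mol
eq. 3 reversed: +20.6 kJ/mol
ΔH°rxn = (2)·(-395.7) + (-1)·(-296.8) + (-1)·(-20.6) = -474.0 kJ/mol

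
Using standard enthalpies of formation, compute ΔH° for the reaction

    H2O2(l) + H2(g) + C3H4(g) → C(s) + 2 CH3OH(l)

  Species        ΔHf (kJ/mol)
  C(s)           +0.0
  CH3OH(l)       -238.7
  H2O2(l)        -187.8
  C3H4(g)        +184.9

ΔH° = -474.5 kJ/mol

Products: 1·(+0.0) + 2·(-238.7) = -477.4
Reactants: 1·(-187.8) + 1·(+0.0) + 1·(+184.9) = -2.9
ΔH° = (-477.4) − (-2.9) = -474.5 kJ/mol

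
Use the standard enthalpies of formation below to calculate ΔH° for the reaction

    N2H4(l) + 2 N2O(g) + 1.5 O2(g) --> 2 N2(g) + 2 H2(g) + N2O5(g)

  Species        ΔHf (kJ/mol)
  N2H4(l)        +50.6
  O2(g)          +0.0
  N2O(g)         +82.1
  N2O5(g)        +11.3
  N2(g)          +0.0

ΔH° = -203.5 kJ/mol

Products: 2·(+0.0) + 2·(+0.0) + 1·(+11.3) = +11.3
Reactants: 1·(+50.6) + 2·(+82.1) + 3/2·(+0.0) = +214.8
ΔH° = (+11.3) − (+214.8) = -203.5 kJ/mol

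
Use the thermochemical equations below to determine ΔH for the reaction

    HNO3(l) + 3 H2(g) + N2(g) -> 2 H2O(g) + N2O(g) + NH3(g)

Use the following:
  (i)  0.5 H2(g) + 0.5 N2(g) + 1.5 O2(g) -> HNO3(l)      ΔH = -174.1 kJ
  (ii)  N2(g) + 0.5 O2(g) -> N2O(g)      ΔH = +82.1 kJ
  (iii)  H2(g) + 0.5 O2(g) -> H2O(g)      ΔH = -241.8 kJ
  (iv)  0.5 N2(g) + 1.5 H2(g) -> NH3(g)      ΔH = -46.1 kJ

(i) reversed (HNO3(l) must end up as a reactant): +174.1 kJ
(ii) as written (N2O(g) already on the product side): +82.1 kJ
(iii) × 2 (scale by 2 for the 2 H2O(g)): (2)·(-241.8) = -483.6 kJ
(iv) as written (NH3(g) already on the product side): -46.1 kJ
Since enthalpy is a state function, ΔH = (+174.1) + (+82.1) + (-483.6) + (-46.1) = -273.5 kJ

ΔH = -273.5 kJ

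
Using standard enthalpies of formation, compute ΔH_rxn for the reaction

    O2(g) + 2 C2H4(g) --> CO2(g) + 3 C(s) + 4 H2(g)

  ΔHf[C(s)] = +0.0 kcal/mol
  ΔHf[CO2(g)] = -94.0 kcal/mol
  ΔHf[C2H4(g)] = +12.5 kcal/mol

ΔH_rxn = -119.0 kcal/mol

ΔH°rxn = Σ nΔHf°(products) − Σ nΔHf°(reactants).
Products: 1·(-94.0) + 3·(+0.0) + 4·(+0.0) = -94.0
Reactants: 1·(+0.0) + 2·(+12.5) = +25.0
ΔH_rxn = (-94.0) − (+25.0) = -119.0 kcal/mol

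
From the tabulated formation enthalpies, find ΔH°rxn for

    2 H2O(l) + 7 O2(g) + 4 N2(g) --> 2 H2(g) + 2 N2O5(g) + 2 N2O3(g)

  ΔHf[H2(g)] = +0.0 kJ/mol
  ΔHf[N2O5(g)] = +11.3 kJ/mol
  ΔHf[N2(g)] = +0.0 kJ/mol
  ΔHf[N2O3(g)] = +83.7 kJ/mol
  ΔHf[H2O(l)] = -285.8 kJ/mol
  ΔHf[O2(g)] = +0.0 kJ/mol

Products: 2·(+0.0) + 2·(+11.3) + 2·(+83.7) = +190.0
Reactants: 2·(-285.8) + 7·(+0.0) + 4·(+0.0) = -571.6
ΔH°rxn = (+190.0) − (-571.6) = 761.6 kJ/mol

ΔH°rxn = 761.6 kJ/mol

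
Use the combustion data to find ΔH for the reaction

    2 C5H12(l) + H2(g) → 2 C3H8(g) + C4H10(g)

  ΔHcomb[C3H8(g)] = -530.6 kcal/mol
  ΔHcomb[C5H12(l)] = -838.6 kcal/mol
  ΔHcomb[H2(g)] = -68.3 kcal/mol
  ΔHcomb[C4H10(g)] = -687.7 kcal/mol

ΔH = 3.4 kcal/mol

With combustion enthalpies, reactants minus products:
= [2·(-838.6) + 1·(-68.3)] − [2·(-530.6) + 1·(-687.7)]
= 3.4 kcal/mol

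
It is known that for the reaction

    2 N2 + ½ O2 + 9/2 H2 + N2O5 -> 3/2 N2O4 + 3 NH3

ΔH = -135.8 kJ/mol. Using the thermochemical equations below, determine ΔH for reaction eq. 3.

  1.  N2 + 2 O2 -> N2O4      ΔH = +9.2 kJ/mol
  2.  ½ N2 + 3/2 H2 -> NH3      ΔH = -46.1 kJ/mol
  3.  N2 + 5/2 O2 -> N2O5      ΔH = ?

eq. 1 × 3/2 (×3/2 to match 3/2 N2O4 in the target): (3/2)·(+9.2) = +13.8 kJ/mol
eq. 2 × 3 (×3 to match 3 NH3 in the target): (3)·(-46.1) = -138.3 kJ/mol
eq. 3 reversed (reverse to put N2O5 on the reactant side): contributes −x
-135.8 = (+13.8) + (-138.3) − x
x = (-135.8 − (-124.5)) / (-1) = 11.3 kJ/mol

ΔH = 11.3 kJ/mol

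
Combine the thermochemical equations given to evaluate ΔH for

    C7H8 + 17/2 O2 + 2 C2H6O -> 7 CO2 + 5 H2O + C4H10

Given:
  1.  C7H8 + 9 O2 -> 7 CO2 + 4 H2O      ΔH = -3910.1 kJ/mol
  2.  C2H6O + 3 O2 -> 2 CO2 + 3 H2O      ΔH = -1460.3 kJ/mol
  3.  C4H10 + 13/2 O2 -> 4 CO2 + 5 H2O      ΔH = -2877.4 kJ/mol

ΔH = -3953.3 kJ/mol

eq. 1 as written: -3910.1 kJ/mol
eq. 2 × 2: (2)·(-1460.3) = -2920.6 kJ/mol
eq. 3 reversed: +2877.4 kJ/mol
ΔH = (-3910.1) + (-2920.6) + (+2877.4) = -3953.3 kJ/mol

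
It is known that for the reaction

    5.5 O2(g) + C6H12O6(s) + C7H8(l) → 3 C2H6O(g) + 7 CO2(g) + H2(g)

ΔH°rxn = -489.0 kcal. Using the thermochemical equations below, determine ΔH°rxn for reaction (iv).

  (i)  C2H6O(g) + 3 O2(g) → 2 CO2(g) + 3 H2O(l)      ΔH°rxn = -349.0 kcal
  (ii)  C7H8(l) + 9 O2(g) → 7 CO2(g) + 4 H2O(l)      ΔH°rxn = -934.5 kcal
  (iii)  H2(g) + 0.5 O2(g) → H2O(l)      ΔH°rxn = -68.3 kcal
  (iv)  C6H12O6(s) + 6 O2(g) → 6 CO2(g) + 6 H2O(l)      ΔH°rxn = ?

ΔH°rxn = -669.8 kcal

(i) reversed and × 3: (-3)·(-349.0) = +1047.0 kcal
(ii) as written: -934.5 kcal
(iii) reversed: +68.3 kcal
(iv) as written: contributes x
-489.0 = (+1047.0) + (-934.5) + (+68.3) + x
x = (-489.0 − (+180.8)) / (1) = -669.8 kcal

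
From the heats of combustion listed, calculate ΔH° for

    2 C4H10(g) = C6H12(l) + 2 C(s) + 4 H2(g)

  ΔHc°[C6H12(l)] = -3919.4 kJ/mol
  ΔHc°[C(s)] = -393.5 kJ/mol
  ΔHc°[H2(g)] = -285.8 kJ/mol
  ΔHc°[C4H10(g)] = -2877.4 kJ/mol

ΔH° = 94.8 kJ/mol

Using ΔH = Σ nΔHc°(reactants) − Σ nΔHc°(products):
= [2·(-2877.4)] − [1·(-3919.4) + 2·(-393.5) + 4·(-285.8)]
= 94.8 kJ/mol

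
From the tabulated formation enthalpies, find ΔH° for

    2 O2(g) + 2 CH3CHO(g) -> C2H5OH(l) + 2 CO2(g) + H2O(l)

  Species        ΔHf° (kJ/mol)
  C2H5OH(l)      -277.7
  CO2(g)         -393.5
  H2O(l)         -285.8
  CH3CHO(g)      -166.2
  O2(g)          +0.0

Products: 1·(-277.7) + 2·(-393.5) + 1·(-285.8) = -1350.5
Reactants: 2·(+0.0) + 2·(-166.2) = -332.4
ΔH° = (-1350.5) − (-332.4) = -1018.1 kJ/mol

ΔH° = -1018.1 kJ/mol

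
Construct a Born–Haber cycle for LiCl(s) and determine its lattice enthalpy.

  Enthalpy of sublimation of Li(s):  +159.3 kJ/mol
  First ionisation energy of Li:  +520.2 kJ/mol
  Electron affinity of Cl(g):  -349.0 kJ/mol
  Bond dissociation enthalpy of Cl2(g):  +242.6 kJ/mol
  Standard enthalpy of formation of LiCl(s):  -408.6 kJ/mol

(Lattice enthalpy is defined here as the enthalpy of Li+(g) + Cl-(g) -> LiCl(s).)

U = -860.4 kJ/mol

ΔHf° = 1·ΔHsub + 1·(ΣIE) + 1/2·D(Cl2) + 1·EA + U
-408.6 = 1·(+159.3) + 1·(+520.2) + 1/2·(+242.6) + 1·(-349.0) + U
U = -408.6 − (+451.8) = -860.4 kJ/mol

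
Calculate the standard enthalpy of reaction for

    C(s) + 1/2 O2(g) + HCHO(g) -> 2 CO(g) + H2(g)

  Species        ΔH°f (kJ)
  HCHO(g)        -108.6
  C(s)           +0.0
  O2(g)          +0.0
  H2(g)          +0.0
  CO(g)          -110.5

ΔH°rxn = -112.4 kJ

ΔH°rxn = Σ nΔHf°(products) − Σ nΔHf°(reactants).
Products: 2·(-110.5) + 1·(+0.0) = -221.0
Reactants: 1·(+0.0) + 1/2·(+0.0) + 1·(-108.6) = -108.6
ΔH°rxn = (-221.0) − (-108.6) = -112.4 kJ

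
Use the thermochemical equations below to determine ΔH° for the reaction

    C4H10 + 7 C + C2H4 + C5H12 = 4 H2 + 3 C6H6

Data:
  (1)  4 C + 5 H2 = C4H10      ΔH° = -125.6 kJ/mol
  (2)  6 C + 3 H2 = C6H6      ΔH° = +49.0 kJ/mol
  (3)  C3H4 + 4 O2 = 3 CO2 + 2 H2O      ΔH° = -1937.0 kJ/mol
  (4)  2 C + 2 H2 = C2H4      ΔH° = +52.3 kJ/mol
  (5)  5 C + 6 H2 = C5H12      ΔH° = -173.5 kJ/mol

ΔH° = 393.8 kJ/mol

(1) reversed (C4H10 must end up as a reactant): +125.6 kJ/mol
(2) × 3 (scale by 3 for the 3 C6H6): (3)·(+49.0) = +147.0 kJ/mol
(3): not needed (H2O appears nowhere else).
(4) reversed (reverse to put C2H4 on the reactant side): -52.3 kJ/mol
(5) reversed (C5H12 must end up as a reactant): +173.5 kJ/mol
Combining the equations, ΔH° = (-1)·(-125.6) + (3)·(+49.0) + (-1)·(+52.3) + (-1)·(-173.5) = 393.8 kJ/mol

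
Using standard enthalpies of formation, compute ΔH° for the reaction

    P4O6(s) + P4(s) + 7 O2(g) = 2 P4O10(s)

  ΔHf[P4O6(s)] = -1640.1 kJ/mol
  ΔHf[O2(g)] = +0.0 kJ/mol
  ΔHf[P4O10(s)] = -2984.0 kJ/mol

ΔH° = -4327.9 kJ/mol

Products: 2·(-2984.0) = -5968.0
Reactants: 1·(-1640.1) + 1·(+0.0) + 7·(+0.0) = -1640.1
ΔH° = (-5968.0) − (-1640.1) = -4327.9 kJ/mol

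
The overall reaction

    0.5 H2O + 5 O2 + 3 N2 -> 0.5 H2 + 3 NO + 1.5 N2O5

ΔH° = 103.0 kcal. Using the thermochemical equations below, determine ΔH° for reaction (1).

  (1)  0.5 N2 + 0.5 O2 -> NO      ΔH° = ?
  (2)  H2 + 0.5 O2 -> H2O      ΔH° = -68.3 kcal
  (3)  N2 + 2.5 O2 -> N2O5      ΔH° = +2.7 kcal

ΔH° = 21.6 kcal

(1) × 3: contributes 3·x
(2) reversed and × 1/2: (-1/2)·(-68.3) = +34.15 kcal
(3) × 3/2: (3/2)·(+2.7) = +4.05 kcal
+103.0 = (+34.15) + (+4.05) + 3·x
x = (+103.0 − (+38.2)) / (3) = 21.6 kcal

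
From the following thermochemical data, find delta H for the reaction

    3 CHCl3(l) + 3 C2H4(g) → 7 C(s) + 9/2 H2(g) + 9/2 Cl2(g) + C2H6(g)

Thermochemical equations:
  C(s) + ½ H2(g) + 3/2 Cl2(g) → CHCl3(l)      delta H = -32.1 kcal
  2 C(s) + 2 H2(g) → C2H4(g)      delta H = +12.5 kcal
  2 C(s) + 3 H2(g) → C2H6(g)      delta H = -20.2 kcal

delta H = 38.6 kcal

equation 1 reversed and × 3: (-3)·(-32.1) = +96.3 kcal
equation 2 reversed and × 3: (-3)·(+12.5) = -37.5 kcal
equation 3 as written: -20.2 kcal
delta H = (-3)·(-32.1) + (-3)·(+12.5) + (1)·(-20.2) = 38.6 kcal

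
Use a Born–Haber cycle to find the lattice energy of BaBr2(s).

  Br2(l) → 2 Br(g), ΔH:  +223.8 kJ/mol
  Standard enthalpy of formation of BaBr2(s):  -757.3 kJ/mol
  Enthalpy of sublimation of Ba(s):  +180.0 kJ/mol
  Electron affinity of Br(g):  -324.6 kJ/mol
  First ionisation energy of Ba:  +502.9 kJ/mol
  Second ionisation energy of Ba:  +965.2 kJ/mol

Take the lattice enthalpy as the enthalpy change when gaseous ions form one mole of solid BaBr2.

U = -1980.0 kJ/mol

ΔHf° = 1·ΔHsub + 1·(ΣIE) + 1·D(Br2) + 2·EA + U
-757.3 = 1·(+180.0) + 1·(+1468.1) + 1·(+223.8) + 2·(-324.6) + U
U = -757.3 − (+1222.7) = -1980.0 kJ/mol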